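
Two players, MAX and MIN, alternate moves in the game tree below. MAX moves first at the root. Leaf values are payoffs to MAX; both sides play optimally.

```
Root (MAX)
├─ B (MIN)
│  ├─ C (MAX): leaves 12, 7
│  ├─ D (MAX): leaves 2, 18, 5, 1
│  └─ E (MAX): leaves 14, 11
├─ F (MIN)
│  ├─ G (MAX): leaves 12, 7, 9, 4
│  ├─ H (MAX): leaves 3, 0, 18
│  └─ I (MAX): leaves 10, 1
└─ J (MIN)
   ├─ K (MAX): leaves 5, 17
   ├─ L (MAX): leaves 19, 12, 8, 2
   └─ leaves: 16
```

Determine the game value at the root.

C (MAX): max(12, 7) = 12
D (MAX): max(2, 18, 5, 1) = 18
E (MAX): max(14, 11) = 14
B (MIN): min(12, 18, 14) = 12
G (MAX): max(12, 7, 9, 4) = 12
H (MAX): max(3, 0, 18) = 18
I (MAX): max(10, 1) = 10
F (MIN): min(12, 18, 10) = 10
K (MAX): max(5, 17) = 17
L (MAX): max(19, 12, 8, 2) = 19
J (MIN): min(17, 19, 16) = 16
Root (MAX): max(12, 10, 16) = 16

16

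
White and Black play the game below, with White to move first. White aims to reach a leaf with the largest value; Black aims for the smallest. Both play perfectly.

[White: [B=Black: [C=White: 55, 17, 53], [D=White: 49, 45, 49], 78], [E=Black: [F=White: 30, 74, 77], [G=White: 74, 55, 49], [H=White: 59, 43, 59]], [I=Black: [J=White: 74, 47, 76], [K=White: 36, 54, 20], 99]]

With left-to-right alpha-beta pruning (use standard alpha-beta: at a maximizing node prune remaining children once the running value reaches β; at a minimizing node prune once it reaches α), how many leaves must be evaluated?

22

C [α=-∞,β=+∞]: v=55
D [α=-∞,β=55]: v=49
B [α=-∞,β=+∞]: v=49
F [α=49,β=+∞]: v=77
G [α=49,β=77]: v=74
H [α=49,β=74]: v=59
E [α=49,β=+∞]: v=59
J [α=59,β=+∞]: v=76
K [α=59,β=76]: v=54
I [α=59,β=+∞]: v=54 after child 2 ≤ α → α-cutoff, skip 1
Root [α=-∞,β=+∞]: v=59
Leaves evaluated: 22 of 23.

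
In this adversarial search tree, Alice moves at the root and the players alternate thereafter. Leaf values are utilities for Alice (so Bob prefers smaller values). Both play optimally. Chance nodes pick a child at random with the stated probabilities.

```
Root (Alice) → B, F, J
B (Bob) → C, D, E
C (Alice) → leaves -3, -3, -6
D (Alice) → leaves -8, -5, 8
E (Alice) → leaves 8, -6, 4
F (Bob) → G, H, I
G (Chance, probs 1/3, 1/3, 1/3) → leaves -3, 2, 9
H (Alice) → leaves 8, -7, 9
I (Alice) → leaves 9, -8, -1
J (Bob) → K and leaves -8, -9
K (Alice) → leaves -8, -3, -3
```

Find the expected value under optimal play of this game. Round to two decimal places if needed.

C (Alice): max(-3, -3, -6) = -3
D (Alice): max(-8, -5, 8) = 8
E (Alice): max(8, -6, 4) = 8
B (Bob): min(-3, 8, 8) = -3
G (Chance): 1/3·-3 + 1/3·2 + 1/3·9 = 2.67
H (Alice): max(8, -7, 9) = 9
I (Alice): max(9, -8, -1) = 9
F (Bob): min(2.67, 9, 9) = 2.67
K (Alice): max(-8, -3, -3) = -3
J (Bob): min(-3, -8, -9) = -9
Root (Alice): max(-3, 2.67, -9) = 2.67

2.67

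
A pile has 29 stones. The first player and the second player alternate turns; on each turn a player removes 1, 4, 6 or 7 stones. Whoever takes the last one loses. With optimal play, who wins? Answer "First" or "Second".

Second

i:   0  1  2  3  4  5  6  7  8  9 10 11 12 13 14 15 16 17 18 19 20 21 22 23 24 25 26 27 28 29
     W  L  W  L  W  W  L  W  W  W  W  L  W  W  L  W  L  W  W  L  W  W  W  W  L  W  W  L  W  L
Position 29 is L, so the second player wins.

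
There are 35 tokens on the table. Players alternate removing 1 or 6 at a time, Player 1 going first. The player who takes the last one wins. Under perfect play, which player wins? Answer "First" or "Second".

Compute winning (W) and losing (L) positions by backward induction:
i:   0  1  2  3  4  5  6  7  8  9 10 11 12 13 14 15 16 17 18 19 20 21 22 23 24 25 26 27 28 29 30 31 32 33 34 35
     L  W  L  W  L  W  W  L  W  L  W  L  W  W  L  W  L  W  L  W  W  L  W  L  W  L  W  W  L  W  L  W  L  W  W  L
Position 35 is L, so the second player wins.

Second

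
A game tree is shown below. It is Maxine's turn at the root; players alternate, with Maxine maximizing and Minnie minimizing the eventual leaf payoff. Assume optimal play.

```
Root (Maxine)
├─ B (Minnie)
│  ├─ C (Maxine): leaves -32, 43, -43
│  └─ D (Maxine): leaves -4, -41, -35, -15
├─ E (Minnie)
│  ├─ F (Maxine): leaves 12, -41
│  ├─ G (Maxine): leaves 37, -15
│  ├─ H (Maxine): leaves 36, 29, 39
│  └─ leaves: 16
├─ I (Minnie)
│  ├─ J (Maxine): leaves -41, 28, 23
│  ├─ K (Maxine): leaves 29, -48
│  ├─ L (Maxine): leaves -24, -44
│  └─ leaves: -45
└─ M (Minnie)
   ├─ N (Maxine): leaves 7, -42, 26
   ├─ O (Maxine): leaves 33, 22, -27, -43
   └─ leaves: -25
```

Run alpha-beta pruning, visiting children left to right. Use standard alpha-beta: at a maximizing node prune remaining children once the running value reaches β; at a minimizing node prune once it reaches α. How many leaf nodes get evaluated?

23

C [α=-∞,β=+∞]: v=43
D [α=-∞,β=43]: v=-4
B [α=-∞,β=+∞]: v=-4
F [α=-4,β=+∞]: v=12
G [α=-4,β=12]: v=37 after child 1 ≥ β → β-cutoff, skip 1
H [α=-4,β=12]: v=36 after child 1 ≥ β → β-cutoff, skip 2
E [α=-4,β=+∞]: v=12
J [α=12,β=+∞]: v=28
K [α=12,β=28]: v=29 after child 1 ≥ β → β-cutoff, skip 1
L [α=12,β=28]: v=-24
I [α=12,β=+∞]: v=-24 after child 3 ≤ α → α-cutoff, skip 1
N [α=12,β=+∞]: v=26
O [α=12,β=26]: v=33 after child 1 ≥ β → β-cutoff, skip 3
M [α=12,β=+∞]: v=-25
Root [α=-∞,β=+∞]: v=12
Leaves evaluated: 23 of 31.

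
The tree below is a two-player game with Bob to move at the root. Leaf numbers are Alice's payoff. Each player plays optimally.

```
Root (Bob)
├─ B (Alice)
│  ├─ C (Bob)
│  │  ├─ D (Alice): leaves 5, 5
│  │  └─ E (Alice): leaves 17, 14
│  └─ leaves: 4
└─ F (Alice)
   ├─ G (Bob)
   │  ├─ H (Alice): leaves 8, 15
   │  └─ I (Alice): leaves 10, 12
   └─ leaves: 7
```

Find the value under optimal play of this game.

5

D (Alice): max(5, 5) = 5
E (Alice): max(17, 14) = 17
C (Bob): min(5, 17) = 5
B (Alice): max(5, 4) = 5
H (Alice): max(8, 15) = 15
I (Alice): max(10, 12) = 12
G (Bob): min(15, 12) = 12
F (Alice): max(12, 7) = 12
Root (Bob): min(5, 12) = 5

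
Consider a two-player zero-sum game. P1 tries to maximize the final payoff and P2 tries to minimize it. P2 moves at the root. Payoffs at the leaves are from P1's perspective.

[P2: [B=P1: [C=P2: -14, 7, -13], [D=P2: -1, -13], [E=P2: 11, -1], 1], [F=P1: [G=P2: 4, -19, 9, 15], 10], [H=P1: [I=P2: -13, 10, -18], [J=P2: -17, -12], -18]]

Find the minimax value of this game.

-17

C (P2): min(-14, 7, -13) = -14
D (P2): min(-1, -13) = -13
E (P2): min(11, -1) = -1
B (P1): max(-14, -13, -1, 1) = 1
G (P2): min(4, -19, 9, 15) = -19
F (P1): max(-19, 10) = 10
I (P2): min(-13, 10, -18) = -18
J (P2): min(-17, -12) = -17
H (P1): max(-18, -17, -18) = -17
Root (P2): min(1, 10, -17) = -17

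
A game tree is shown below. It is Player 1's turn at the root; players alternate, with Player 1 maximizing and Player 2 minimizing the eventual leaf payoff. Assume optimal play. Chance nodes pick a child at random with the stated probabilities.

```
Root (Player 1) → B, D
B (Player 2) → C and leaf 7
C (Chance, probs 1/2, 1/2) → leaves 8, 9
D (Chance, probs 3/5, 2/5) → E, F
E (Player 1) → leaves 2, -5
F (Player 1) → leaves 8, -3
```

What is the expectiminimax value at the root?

7

C (Chance): 1/2·8 + 1/2·9 = 8.5
B (Player 2): min(8.5, 7) = 7
E (Player 1): max(2, -5) = 2
F (Player 1): max(8, -3) = 8
D (Chance): 3/5·2 + 2/5·8 = 4.4
Root (Player 1): max(7, 4.4) = 7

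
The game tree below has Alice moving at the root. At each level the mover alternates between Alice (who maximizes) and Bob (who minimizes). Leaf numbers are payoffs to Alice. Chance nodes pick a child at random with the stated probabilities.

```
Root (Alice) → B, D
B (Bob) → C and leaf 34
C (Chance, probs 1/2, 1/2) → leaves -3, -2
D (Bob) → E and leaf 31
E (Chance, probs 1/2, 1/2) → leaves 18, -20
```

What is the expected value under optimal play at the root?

-1

C (Chance): 1/2·-3 + 1/2·-2 = -2.5
B (Bob): min(-2.5, 34) = -2.5
E (Chance): 1/2·18 + 1/2·-20 = -1
D (Bob): min(-1, 31) = -1
Root (Alice): max(-2.5, -1) = -1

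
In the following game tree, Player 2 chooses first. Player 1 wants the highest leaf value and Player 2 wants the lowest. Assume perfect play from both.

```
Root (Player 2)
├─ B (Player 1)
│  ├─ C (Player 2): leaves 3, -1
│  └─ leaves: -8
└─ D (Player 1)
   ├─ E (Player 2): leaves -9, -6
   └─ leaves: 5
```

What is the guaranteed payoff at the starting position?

-1

C (Player 2): min(3, -1) = -1
B (Player 1): max(-1, -8) = -1
E (Player 2): min(-9, -6) = -9
D (Player 1): max(-9, 5) = 5
Root (Player 2): min(-1, 5) = -1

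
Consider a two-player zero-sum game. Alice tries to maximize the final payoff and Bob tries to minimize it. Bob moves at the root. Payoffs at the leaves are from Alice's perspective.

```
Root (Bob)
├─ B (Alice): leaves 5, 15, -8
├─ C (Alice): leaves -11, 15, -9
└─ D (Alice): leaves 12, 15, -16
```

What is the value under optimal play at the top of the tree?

B (Alice): max(5, 15, -8) = 15
C (Alice): max(-11, 15, -9) = 15
D (Alice): max(12, 15, -16) = 15
Root (Bob): min(15, 15, 15) = 15

15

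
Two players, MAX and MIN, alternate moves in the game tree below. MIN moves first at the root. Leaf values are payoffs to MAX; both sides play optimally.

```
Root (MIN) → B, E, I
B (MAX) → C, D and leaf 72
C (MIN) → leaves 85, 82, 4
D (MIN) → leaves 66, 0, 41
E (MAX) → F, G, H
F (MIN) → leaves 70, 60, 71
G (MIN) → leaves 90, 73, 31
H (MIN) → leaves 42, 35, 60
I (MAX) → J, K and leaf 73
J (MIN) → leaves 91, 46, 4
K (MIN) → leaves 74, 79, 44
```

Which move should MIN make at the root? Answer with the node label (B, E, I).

C (MIN): min(85, 82, 4) = 4
D (MIN): min(66, 0, 41) = 0
B (MAX): max(4, 0, 72) = 72
F (MIN): min(70, 60, 71) = 60
G (MIN): min(90, 73, 31) = 31
H (MIN): min(42, 35, 60) = 35
E (MAX): max(60, 31, 35) = 60
J (MIN): min(91, 46, 4) = 4
K (MIN): min(74, 79, 44) = 44
I (MAX): max(4, 44, 73) = 73
Root (MIN): min(72, 60, 73) = 60
MIN picks the child with the lowest value: E (value 60).

E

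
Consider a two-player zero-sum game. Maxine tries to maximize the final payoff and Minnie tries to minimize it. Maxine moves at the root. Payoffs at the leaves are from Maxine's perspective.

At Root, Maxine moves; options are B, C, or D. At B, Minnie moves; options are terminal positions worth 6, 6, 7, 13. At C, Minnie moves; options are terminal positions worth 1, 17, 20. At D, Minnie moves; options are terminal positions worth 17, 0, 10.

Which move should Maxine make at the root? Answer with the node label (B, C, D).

B

B (Minnie): min(6, 6, 7, 13) = 6
C (Minnie): min(1, 17, 20) = 1
D (Minnie): min(17, 0, 10) = 0
Root (Maxine): max(6, 1, 0) = 6
Maxine picks the child with the highest value: B (value 6).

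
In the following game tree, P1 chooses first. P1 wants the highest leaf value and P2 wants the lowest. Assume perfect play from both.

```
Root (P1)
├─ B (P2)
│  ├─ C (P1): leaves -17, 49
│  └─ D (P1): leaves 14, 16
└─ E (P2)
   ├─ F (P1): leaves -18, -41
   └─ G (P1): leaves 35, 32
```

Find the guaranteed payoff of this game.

C (P1): max(-17, 49) = 49
D (P1): max(14, 16) = 16
B (P2): min(49, 16) = 16
F (P1): max(-18, -41) = -18
G (P1): max(35, 32) = 35
E (P2): min(-18, 35) = -18
Root (P1): max(16, -18) = 16

16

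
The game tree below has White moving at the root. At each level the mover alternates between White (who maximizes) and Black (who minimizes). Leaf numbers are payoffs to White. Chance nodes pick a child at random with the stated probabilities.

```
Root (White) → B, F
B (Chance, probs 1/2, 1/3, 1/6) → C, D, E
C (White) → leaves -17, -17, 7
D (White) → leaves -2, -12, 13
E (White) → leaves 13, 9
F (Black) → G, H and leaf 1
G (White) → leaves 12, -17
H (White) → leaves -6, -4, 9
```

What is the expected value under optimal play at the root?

10

C (White): max(-17, -17, 7) = 7
D (White): max(-2, -12, 13) = 13
E (White): max(13, 9) = 13
B (Chance): 1/2·7 + 1/3·13 + 1/6·13 = 10
G (White): max(12, -17) = 12
H (White): max(-6, -4, 9) = 9
F (Black): min(12, 9, 1) = 1
Root (White): max(10, 1) = 10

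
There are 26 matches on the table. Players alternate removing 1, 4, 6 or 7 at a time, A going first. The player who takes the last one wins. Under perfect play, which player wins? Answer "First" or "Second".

i:   0  1  2  3  4  5  6  7  8  9 10 11 12 13 14 15 16 17 18 19 20 21 22 23 24 25 26
     L  W  L  W  W  L  W  W  W  W  L  W  W  L  W  L  W  W  L  W  W  W  W  L  W  W  L
Position 26 is L, so the second player wins.

Second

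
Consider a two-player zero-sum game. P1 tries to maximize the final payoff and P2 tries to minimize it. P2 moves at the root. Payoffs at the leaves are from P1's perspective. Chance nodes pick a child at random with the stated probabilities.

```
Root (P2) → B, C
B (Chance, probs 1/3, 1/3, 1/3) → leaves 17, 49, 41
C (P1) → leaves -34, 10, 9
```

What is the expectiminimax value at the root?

10

B (Chance): 1/3·17 + 1/3·49 + 1/3·41 = 35.67
C (P1): max(-34, 10, 9) = 10
Root (P2): min(35.67, 10) = 10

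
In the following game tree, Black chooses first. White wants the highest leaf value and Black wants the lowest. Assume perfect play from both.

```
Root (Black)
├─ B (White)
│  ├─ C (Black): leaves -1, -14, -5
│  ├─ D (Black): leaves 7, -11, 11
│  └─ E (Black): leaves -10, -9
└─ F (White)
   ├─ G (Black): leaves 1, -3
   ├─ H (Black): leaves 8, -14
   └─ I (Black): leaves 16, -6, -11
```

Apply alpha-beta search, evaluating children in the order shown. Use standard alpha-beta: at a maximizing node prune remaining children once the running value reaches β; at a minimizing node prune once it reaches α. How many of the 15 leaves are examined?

C [α=-∞,β=+∞]: v=-14
D [α=-14,β=+∞]: v=-11
E [α=-11,β=+∞]: v=-10
B [α=-∞,β=+∞]: v=-10
G [α=-∞,β=-10]: v=-3
F [α=-∞,β=-10]: v=-3 after child 1 ≥ β → β-cutoff, skip 2
Root [α=-∞,β=+∞]: v=-10
Leaves evaluated: 10 of 15.

10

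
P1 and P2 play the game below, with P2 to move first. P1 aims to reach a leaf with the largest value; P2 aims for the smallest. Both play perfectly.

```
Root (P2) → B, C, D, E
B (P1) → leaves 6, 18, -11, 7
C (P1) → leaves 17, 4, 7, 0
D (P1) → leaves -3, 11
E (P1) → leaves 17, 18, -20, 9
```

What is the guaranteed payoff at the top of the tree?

B (P1): max(6, 18, -11, 7) = 18
C (P1): max(17, 4, 7, 0) = 17
D (P1): max(-3, 11) = 11
E (P1): max(17, 18, -20, 9) = 18
Root (P2): min(18, 17, 11, 18) = 11

11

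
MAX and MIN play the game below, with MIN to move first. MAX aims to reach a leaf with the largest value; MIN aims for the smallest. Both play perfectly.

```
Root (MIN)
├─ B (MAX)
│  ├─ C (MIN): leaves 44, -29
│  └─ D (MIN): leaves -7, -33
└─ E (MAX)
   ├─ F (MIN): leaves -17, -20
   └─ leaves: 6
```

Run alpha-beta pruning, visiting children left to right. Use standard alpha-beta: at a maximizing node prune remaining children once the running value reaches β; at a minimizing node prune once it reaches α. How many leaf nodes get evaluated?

6

C [α=-∞,β=+∞]: v=-29
D [α=-29,β=+∞]: v=-33
B [α=-∞,β=+∞]: v=-29
F [α=-∞,β=-29]: v=-20
E [α=-∞,β=-29]: v=-20 after child 1 ≥ β → β-cutoff, skip 1
Root [α=-∞,β=+∞]: v=-29
Leaves evaluated: 6 of 7.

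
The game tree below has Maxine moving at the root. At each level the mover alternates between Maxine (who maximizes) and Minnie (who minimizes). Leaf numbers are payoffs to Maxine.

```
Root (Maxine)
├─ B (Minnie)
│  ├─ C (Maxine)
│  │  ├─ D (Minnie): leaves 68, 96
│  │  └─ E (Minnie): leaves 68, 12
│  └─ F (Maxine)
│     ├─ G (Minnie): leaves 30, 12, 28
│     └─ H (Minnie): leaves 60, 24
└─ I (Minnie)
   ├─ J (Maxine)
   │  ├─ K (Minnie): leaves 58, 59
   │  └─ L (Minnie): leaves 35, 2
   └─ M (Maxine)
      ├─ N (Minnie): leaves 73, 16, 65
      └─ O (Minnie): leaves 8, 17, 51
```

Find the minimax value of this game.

D (Minnie): min(68, 96) = 68
E (Minnie): min(68, 12) = 12
C (Maxine): max(68, 12) = 68
G (Minnie): min(30, 12, 28) = 12
H (Minnie): min(60, 24) = 24
F (Maxine): max(12, 24) = 24
B (Minnie): min(68, 24) = 24
K (Minnie): min(58, 59) = 58
L (Minnie): min(35, 2) = 2
J (Maxine): max(58, 2) = 58
N (Minnie): min(73, 16, 65) = 16
O (Minnie): min(8, 17, 51) = 8
M (Maxine): max(16, 8) = 16
I (Minnie): min(58, 16) = 16
Root (Maxine): max(24, 16) = 24

24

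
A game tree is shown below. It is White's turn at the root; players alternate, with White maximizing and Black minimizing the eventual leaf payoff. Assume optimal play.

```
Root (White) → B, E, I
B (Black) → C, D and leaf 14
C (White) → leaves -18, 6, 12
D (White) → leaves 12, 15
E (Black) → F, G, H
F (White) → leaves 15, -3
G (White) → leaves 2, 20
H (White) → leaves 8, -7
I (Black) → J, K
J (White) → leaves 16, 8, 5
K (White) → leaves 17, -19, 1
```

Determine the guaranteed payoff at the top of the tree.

16

C (White): max(-18, 6, 12) = 12
D (White): max(12, 15) = 15
B (Black): min(12, 15, 14) = 12
F (White): max(15, -3) = 15
G (White): max(2, 20) = 20
H (White): max(8, -7) = 8
E (Black): min(15, 20, 8) = 8
J (White): max(16, 8, 5) = 16
K (White): max(17, -19, 1) = 17
I (Black): min(16, 17) = 16
Root (White): max(12, 8, 16) = 16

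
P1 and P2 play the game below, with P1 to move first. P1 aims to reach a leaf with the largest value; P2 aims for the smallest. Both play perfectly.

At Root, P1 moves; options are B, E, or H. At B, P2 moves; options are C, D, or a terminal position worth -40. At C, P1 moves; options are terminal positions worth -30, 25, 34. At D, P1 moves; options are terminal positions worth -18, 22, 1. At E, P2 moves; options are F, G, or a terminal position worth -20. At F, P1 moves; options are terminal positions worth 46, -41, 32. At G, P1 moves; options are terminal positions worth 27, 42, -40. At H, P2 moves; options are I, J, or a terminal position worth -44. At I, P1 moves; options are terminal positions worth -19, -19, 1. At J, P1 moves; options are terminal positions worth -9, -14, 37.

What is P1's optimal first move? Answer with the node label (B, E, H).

E

C (P1): max(-30, 25, 34) = 34
D (P1): max(-18, 22, 1) = 22
B (P2): min(34, 22, -40) = -40
F (P1): max(46, -41, 32) = 46
G (P1): max(27, 42, -40) = 42
E (P2): min(46, 42, -20) = -20
I (P1): max(-19, -19, 1) = 1
J (P1): max(-9, -14, 37) = 37
H (P2): min(1, 37, -44) = -44
Root (P1): max(-40, -20, -44) = -20
P1 picks the child with the highest value: E (value -20).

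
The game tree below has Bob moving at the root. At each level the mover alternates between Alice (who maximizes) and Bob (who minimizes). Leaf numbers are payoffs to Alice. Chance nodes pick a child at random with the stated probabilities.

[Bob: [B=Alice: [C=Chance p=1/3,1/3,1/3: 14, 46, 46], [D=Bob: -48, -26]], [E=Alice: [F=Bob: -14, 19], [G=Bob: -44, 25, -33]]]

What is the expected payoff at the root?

-14

C (Chance): 1/3·14 + 1/3·46 + 1/3·46 = 35.33
D (Bob): min(-48, -26) = -48
B (Alice): max(35.33, -48) = 35.33
F (Bob): min(-14, 19) = -14
G (Bob): min(-44, 25, -33) = -44
E (Alice): max(-14, -44) = -14
Root (Bob): min(35.33, -14) = -14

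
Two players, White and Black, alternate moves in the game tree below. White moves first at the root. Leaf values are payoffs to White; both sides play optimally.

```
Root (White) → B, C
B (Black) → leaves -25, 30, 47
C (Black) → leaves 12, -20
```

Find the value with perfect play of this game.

-20

B (Black): min(-25, 30, 47) = -25
C (Black): min(12, -20) = -20
Root (White): max(-25, -20) = -20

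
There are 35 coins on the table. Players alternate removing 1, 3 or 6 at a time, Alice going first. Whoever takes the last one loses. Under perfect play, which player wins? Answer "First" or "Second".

Positions where the player to move wins (W) vs loses (L):
i:   0  1  2  3  4  5  6  7  8  9 10 11 12 13 14 15 16 17 18 19 20 21 22 23 24 25 26 27 28 29 30 31 32 33 34 35
     W  L  W  L  W  L  W  W  W  W  L  W  L  W  L  W  W  W  W  L  W  L  W  L  W  W  W  W  L  W  L  W  L  W  W  W
Position 35 is W, so the first player wins.

First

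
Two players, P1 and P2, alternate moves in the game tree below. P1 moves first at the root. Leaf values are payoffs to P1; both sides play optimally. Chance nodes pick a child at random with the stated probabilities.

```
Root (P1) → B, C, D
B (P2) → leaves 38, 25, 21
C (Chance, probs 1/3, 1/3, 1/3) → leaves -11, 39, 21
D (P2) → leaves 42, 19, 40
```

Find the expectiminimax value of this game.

B (P2): min(38, 25, 21) = 21
C (Chance): 1/3·-11 + 1/3·39 + 1/3·21 = 16.33
D (P2): min(42, 19, 40) = 19
Root (P1): max(21, 16.33, 19) = 21

21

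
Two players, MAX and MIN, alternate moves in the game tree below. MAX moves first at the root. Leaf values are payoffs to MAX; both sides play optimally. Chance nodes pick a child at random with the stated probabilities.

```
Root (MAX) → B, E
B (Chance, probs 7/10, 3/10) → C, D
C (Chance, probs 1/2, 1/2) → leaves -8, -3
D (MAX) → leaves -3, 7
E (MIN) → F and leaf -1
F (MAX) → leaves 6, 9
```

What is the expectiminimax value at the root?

C (Chance): 1/2·-8 + 1/2·-3 = -5.5
D (MAX): max(-3, 7) = 7
B (Chance): 7/10·-5.5 + 3/10·7 = -1.75
F (MAX): max(6, 9) = 9
E (MIN): min(9, -1) = -1
Root (MAX): max(-1.75, -1) = -1

-1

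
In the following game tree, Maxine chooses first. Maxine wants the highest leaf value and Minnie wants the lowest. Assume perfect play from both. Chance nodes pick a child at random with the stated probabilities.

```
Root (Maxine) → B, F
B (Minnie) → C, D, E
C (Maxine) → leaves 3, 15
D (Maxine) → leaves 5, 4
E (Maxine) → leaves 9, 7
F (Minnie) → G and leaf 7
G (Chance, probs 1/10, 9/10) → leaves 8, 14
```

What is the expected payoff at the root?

7

C (Maxine): max(3, 15) = 15
D (Maxine): max(5, 4) = 5
E (Maxine): max(9, 7) = 9
B (Minnie): min(15, 5, 9) = 5
G (Chance): 1/10·8 + 9/10·14 = 13.4
F (Minnie): min(13.4, 7) = 7
Root (Maxine): max(5, 7) = 7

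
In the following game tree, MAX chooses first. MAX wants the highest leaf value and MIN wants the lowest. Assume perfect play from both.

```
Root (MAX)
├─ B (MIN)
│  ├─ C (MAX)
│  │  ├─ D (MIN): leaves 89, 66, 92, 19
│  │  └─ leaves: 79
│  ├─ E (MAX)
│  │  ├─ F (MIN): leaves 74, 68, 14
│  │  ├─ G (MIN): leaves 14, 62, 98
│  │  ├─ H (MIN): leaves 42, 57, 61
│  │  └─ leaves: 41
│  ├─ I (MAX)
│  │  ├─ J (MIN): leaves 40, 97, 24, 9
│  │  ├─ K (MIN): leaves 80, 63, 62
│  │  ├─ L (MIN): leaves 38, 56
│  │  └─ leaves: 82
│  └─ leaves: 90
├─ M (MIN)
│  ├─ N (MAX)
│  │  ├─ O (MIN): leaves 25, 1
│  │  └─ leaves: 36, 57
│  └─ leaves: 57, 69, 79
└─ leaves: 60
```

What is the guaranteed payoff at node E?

F: min(74, 68, 14) = 14
G: min(14, 62, 98) = 14
H: min(42, 57, 61) = 42
E: max(14, 14, 42, 41) = 42

42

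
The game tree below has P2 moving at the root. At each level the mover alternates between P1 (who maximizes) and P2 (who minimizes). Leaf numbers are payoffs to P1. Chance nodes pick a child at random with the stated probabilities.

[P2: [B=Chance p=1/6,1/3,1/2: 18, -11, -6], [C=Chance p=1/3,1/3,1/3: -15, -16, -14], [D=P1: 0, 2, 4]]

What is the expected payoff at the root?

-15

B (Chance): 1/6·18 + 1/3·-11 + 1/2·-6 = -3.67
C (Chance): 1/3·-15 + 1/3·-16 + 1/3·-14 = -15
D (P1): max(0, 2, 4) = 4
Root (P2): min(-3.67, -15, 4) = -15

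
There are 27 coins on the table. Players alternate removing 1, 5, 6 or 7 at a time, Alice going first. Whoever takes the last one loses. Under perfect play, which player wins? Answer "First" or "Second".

Second

Compute winning (W) and losing (L) positions by backward induction:
i:   0  1  2  3  4  5  6  7  8  9 10 11 12 13 14 15 16 17 18 19 20 21 22 23 24 25 26 27
     W  L  W  L  W  L  W  W  W  W  W  W  W  L  W  L  W  L  W  W  W  W  W  W  W  L  W  L
Position 27 is L, so the second player wins.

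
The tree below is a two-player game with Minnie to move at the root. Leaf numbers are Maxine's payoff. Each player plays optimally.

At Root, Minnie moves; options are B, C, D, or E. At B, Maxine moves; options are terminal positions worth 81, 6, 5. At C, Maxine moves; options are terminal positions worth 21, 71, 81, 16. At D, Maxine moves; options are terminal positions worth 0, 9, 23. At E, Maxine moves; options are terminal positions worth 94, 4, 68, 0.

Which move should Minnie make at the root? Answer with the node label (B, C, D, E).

B (Maxine): max(81, 6, 5) = 81
C (Maxine): max(21, 71, 81, 16) = 81
D (Maxine): max(0, 9, 23) = 23
E (Maxine): max(94, 4, 68, 0) = 94
Root (Minnie): min(81, 81, 23, 94) = 23
Minnie picks the child with the lowest value: D (value 23).

D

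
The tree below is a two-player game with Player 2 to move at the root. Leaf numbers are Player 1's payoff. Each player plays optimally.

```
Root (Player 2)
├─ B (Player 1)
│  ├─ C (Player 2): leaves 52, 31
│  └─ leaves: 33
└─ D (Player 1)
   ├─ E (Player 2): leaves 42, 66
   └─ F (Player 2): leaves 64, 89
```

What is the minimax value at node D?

E: min(42, 66) = 42
F: min(64, 89) = 64
D: max(42, 64) = 64

64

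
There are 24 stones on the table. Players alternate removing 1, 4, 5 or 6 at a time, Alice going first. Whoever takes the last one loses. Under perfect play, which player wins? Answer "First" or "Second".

First

W/L table (W = player to move can force a win):
i:   0  1  2  3  4  5  6  7  8  9 10 11 12 13 14 15 16 17 18 19 20 21 22 23 24
     W  L  W  L  W  W  W  W  W  W  L  W  L  W  W  W  W  W  W  L  W  L  W  W  W
Position 24 is W, so the first player wins.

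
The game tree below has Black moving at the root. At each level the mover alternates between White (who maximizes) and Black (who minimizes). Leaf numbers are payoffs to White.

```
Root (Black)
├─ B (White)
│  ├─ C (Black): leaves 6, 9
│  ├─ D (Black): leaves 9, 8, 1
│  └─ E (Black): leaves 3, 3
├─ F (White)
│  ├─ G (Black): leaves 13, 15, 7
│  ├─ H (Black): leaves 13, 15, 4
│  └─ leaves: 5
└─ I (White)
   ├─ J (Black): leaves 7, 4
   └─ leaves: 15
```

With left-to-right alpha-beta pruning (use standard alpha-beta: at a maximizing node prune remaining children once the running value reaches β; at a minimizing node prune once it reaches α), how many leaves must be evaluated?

12

C [α=-∞,β=+∞]: v=6
D [α=6,β=+∞]: v=1
E [α=6,β=+∞]: v=3 after child 1 ≤ α → α-cutoff, skip 1
B [α=-∞,β=+∞]: v=6
G [α=-∞,β=6]: v=7
F [α=-∞,β=6]: v=7 after child 1 ≥ β → β-cutoff, skip 2
J [α=-∞,β=6]: v=4
I [α=-∞,β=6]: v=15
Root [α=-∞,β=+∞]: v=6
Leaves evaluated: 12 of 17.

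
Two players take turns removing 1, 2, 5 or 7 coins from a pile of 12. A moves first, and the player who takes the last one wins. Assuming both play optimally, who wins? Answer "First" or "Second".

Second

W/L table (W = player to move can force a win):
i:   0  1  2  3  4  5  6  7  8  9 10 11 12
     L  W  W  L  W  W  L  W  W  L  W  W  L
Position 12 is L, so the second player wins.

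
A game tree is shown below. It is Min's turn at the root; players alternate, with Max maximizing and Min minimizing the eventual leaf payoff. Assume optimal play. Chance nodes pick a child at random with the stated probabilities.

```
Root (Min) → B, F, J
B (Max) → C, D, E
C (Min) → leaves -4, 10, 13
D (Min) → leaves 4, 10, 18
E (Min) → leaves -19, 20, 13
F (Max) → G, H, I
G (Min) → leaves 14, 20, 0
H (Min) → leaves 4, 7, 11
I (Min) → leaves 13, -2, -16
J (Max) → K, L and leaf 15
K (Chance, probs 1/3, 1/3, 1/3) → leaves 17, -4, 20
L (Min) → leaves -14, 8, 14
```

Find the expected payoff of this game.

C (Min): min(-4, 10, 13) = -4
D (Min): min(4, 10, 18) = 4
E (Min): min(-19, 20, 13) = -19
B (Max): max(-4, 4, -19) = 4
G (Min): min(14, 20, 0) = 0
H (Min): min(4, 7, 11) = 4
I (Min): min(13, -2, -16) = -16
F (Max): max(0, 4, -16) = 4
K (Chance): 1/3·17 + 1/3·-4 + 1/3·20 = 11
L (Min): min(-14, 8, 14) = -14
J (Max): max(11, -14, 15) = 15
Root (Min): min(4, 4, 15) = 4

4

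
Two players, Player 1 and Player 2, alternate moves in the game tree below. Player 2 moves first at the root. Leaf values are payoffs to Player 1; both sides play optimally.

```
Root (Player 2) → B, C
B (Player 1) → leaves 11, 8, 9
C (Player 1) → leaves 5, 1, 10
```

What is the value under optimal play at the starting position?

B (Player 1): max(11, 8, 9) = 11
C (Player 1): max(5, 1, 10) = 10
Root (Player 2): min(11, 10) = 10

10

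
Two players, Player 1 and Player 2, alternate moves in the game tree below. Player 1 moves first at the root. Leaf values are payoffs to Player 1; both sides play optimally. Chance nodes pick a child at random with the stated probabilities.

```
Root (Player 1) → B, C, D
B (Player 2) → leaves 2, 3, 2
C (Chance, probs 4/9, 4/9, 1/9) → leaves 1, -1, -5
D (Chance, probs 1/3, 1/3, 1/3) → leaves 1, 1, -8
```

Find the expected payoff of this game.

B (Player 2): min(2, 3, 2) = 2
C (Chance): 4/9·1 + 4/9·-1 + 1/9·-5 = -0.56
D (Chance): 1/3·1 + 1/3·1 + 1/3·-8 = -2
Root (Player 1): max(2, -0.56, -2) = 2

2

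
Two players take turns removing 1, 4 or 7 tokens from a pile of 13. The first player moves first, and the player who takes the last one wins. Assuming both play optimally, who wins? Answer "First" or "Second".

Compute winning (W) and losing (L) positions by backward induction:
i:   0  1  2  3  4  5  6  7  8  9 10 11 12 13
     L  W  L  W  W  L  W  W  L  W  L  W  W  L
Position 13 is L, so the second player wins.

Second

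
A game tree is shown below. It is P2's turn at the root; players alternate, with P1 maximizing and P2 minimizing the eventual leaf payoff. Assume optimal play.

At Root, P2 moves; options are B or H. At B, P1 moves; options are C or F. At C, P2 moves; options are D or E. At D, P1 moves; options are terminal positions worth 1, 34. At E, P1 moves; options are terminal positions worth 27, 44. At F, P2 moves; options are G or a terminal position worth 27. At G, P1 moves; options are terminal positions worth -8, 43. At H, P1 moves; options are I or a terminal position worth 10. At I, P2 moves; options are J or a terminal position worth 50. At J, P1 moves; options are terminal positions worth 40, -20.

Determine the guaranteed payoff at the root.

34

D (P1): max(1, 34) = 34
E (P1): max(27, 44) = 44
C (P2): min(34, 44) = 34
G (P1): max(-8, 43) = 43
F (P2): min(43, 27) = 27
B (P1): max(34, 27) = 34
J (P1): max(40, -20) = 40
I (P2): min(40, 50) = 40
H (P1): max(40, 10) = 40
Root (P2): min(34, 40) = 34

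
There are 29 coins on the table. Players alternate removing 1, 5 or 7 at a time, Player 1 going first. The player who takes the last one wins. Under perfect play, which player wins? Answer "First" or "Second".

First

Positions where the player to move wins (W) vs loses (L):
i:   0  1  2  3  4  5  6  7  8  9 10 11 12 13 14 15 16 17 18 19 20 21 22 23 24 25 26 27 28 29
     L  W  L  W  L  W  L  W  L  W  L  W  L  W  L  W  L  W  L  W  L  W  L  W  L  W  L  W  L  W
Position 29 is W, so the first player wins.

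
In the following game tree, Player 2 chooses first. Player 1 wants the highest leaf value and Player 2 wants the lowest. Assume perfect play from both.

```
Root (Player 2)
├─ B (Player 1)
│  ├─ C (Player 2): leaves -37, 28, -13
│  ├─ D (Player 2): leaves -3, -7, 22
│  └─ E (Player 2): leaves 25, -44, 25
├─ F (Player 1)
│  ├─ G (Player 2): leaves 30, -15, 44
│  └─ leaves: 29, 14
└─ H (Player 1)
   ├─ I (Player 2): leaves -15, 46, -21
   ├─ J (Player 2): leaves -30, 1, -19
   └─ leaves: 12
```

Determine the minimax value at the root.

-7

C (Player 2): min(-37, 28, -13) = -37
D (Player 2): min(-3, -7, 22) = -7
E (Player 2): min(25, -44, 25) = -44
B (Player 1): max(-37, -7, -44) = -7
G (Player 2): min(30, -15, 44) = -15
F (Player 1): max(-15, 29, 14) = 29
I (Player 2): min(-15, 46, -21) = -21
J (Player 2): min(-30, 1, -19) = -30
H (Player 1): max(-21, -30, 12) = 12
Root (Player 2): min(-7, 29, 12) = -7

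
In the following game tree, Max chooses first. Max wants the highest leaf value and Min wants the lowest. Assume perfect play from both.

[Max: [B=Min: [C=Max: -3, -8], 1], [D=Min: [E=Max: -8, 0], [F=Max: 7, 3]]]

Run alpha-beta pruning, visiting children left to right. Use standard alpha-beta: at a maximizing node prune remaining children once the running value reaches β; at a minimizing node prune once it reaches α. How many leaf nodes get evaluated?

C [α=-∞,β=+∞]: v=-3
B [α=-∞,β=+∞]: v=-3
E [α=-3,β=+∞]: v=0
F [α=-3,β=0]: v=7 after child 1 ≥ β → β-cutoff, skip 1
D [α=-3,β=+∞]: v=0
Root [α=-∞,β=+∞]: v=0
Leaves evaluated: 6 of 7.

6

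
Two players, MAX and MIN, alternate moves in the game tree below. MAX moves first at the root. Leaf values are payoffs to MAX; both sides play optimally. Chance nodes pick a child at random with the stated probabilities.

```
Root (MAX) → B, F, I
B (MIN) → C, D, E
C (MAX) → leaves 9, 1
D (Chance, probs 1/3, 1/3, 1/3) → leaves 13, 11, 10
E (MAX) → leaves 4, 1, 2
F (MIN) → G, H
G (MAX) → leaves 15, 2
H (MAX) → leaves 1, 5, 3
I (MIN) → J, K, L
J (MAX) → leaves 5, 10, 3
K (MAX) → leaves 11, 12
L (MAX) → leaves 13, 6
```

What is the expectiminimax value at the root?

10

C (MAX): max(9, 1) = 9
D (Chance): 1/3·13 + 1/3·11 + 1/3·10 = 11.33
E (MAX): max(4, 1, 2) = 4
B (MIN): min(9, 11.33, 4) = 4
G (MAX): max(15, 2) = 15
H (MAX): max(1, 5, 3) = 5
F (MIN): min(15, 5) = 5
J (MAX): max(5, 10, 3) = 10
K (MAX): max(11, 12) = 12
L (MAX): max(13, 6) = 13
I (MIN): min(10, 12, 13) = 10
Root (MAX): max(4, 5, 10) = 10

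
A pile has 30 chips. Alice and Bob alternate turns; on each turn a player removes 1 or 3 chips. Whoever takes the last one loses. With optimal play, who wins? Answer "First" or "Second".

Positions where the player to move wins (W) vs loses (L):
i:   0  1  2  3  4  5  6  7  8  9 10 11 12 13 14 15 16 17 18 19 20 21 22 23 24 25 26 27 28 29 30
     W  L  W  L  W  L  W  L  W  L  W  L  W  L  W  L  W  L  W  L  W  L  W  L  W  L  W  L  W  L  W
Position 30 is W, so the first player wins.

First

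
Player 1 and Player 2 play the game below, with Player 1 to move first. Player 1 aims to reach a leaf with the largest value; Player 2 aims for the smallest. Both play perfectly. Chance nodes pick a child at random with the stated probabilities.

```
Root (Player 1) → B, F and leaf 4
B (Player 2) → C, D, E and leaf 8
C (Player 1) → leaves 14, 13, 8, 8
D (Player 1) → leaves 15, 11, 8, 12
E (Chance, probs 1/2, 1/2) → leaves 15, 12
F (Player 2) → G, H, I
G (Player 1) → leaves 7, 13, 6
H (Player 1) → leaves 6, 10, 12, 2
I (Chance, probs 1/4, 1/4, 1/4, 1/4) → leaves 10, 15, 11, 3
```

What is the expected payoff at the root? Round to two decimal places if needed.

C (Player 1): max(14, 13, 8, 8) = 14
D (Player 1): max(15, 11, 8, 12) = 15
E (Chance): 1/2·15 + 1/2·12 = 13.5
B (Player 2): min(14, 15, 13.5, 8) = 8
G (Player 1): max(7, 13, 6) = 13
H (Player 1): max(6, 10, 12, 2) = 12
I (Chance): 1/4·10 + 1/4·15 + 1/4·11 + 1/4·3 = 9.75
F (Player 2): min(13, 12, 9.75) = 9.75
Root (Player 1): max(8, 9.75, 4) = 9.75

9.75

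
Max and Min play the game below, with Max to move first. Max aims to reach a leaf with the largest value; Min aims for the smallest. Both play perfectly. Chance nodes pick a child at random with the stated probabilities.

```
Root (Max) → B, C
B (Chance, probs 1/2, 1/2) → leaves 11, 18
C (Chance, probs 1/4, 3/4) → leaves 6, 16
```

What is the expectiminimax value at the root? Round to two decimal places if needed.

14.5

B (Chance): 1/2·11 + 1/2·18 = 14.5
C (Chance): 1/4·6 + 3/4·16 = 13.5
Root (Max): max(14.5, 13.5) = 14.5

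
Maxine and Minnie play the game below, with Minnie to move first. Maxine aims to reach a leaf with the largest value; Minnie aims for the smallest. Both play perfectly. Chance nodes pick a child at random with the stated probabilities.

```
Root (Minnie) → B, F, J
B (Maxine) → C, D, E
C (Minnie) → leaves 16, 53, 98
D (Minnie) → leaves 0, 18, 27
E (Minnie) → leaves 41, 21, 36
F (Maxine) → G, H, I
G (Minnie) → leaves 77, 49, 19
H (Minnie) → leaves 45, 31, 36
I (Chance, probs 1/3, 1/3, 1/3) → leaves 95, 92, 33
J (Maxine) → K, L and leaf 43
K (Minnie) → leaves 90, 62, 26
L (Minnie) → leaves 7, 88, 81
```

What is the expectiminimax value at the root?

21

C (Minnie): min(16, 53, 98) = 16
D (Minnie): min(0, 18, 27) = 0
E (Minnie): min(41, 21, 36) = 21
B (Maxine): max(16, 0, 21) = 21
G (Minnie): min(77, 49, 19) = 19
H (Minnie): min(45, 31, 36) = 31
I (Chance): 1/3·95 + 1/3·92 + 1/3·33 = 73.33
F (Maxine): max(19, 31, 73.33) = 73.33
K (Minnie): min(90, 62, 26) = 26
L (Minnie): min(7, 88, 81) = 7
J (Maxine): max(26, 7, 43) = 43
Root (Minnie): min(21, 73.33, 43) = 21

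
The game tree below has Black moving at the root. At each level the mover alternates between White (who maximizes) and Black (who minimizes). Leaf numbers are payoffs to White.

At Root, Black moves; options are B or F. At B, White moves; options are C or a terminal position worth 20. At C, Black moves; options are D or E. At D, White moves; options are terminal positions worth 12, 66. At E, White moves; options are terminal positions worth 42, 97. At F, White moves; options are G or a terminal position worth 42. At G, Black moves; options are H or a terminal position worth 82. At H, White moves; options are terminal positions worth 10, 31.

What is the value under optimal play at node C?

66

D: max(12, 66) = 66
E: max(42, 97) = 97
C: min(66, 97) = 66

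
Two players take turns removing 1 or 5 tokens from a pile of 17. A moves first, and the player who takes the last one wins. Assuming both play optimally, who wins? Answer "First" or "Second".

First

i:   0  1  2  3  4  5  6  7  8  9 10 11 12 13 14 15 16 17
     L  W  L  W  L  W  L  W  L  W  L  W  L  W  L  W  L  W
Position 17 is W, so the first player wins.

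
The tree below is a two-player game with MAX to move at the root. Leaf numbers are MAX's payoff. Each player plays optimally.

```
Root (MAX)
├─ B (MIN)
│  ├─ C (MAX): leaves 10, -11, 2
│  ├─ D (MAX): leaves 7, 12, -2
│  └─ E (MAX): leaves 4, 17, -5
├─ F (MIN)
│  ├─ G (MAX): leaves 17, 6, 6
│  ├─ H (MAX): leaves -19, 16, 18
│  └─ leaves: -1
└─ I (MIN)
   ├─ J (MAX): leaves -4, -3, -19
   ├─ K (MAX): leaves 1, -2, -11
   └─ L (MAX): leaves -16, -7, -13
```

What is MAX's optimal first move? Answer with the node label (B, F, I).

C (MAX): max(10, -11, 2) = 10
D (MAX): max(7, 12, -2) = 12
E (MAX): max(4, 17, -5) = 17
B (MIN): min(10, 12, 17) = 10
G (MAX): max(17, 6, 6) = 17
H (MAX): max(-19, 16, 18) = 18
F (MIN): min(17, 18, -1) = -1
J (MAX): max(-4, -3, -19) = -3
K (MAX): max(1, -2, -11) = 1
L (MAX): max(-16, -7, -13) = -7
I (MIN): min(-3, 1, -7) = -7
Root (MAX): max(10, -1, -7) = 10
MAX picks the child with the highest value: B (value 10).

B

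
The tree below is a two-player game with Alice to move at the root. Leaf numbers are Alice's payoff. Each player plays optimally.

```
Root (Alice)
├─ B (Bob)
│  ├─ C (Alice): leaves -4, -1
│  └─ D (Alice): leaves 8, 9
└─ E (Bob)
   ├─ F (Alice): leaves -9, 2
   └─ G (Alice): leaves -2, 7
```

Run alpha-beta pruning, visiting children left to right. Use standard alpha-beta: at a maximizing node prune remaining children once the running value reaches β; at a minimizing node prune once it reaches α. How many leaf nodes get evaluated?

7

C [α=-∞,β=+∞]: v=-1
D [α=-∞,β=-1]: v=8 after child 1 ≥ β → β-cutoff, skip 1
B [α=-∞,β=+∞]: v=-1
F [α=-1,β=+∞]: v=2
G [α=-1,β=2]: v=7
E [α=-1,β=+∞]: v=2
Root [α=-∞,β=+∞]: v=2
Leaves evaluated: 7 of 8.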